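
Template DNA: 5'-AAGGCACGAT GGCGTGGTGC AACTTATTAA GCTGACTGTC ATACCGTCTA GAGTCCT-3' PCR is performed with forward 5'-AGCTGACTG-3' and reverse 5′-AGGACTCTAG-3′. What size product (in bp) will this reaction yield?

The forward primer matches the template at positions 30–38.
Reverse complement of the reverse primer: CTAGAGTCCT. This occurs on the top strand at positions 48–57.
Amplicon spans positions 30–57: 28 bp.

28 bp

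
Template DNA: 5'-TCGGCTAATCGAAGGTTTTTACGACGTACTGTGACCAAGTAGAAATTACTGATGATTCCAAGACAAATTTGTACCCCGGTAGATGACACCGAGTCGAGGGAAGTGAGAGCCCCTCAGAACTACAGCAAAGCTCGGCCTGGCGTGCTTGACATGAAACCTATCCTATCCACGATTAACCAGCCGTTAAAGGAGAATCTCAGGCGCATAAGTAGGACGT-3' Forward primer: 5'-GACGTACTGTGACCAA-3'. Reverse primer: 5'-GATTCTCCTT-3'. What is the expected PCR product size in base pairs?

174 bp

Scanning the template, GACGTACTGTGACCAA occurs at positions 23–38; this primer anneals to the bottom strand there with its 3' end pointing downstream.
The reverse primer's reverse complement is AAGGAGAATC, which matches the template at positions 187–196.
Product length = (reverse-primer end) − (forward-primer start) + 1 = 196 − 23 + 1 = 174 bp.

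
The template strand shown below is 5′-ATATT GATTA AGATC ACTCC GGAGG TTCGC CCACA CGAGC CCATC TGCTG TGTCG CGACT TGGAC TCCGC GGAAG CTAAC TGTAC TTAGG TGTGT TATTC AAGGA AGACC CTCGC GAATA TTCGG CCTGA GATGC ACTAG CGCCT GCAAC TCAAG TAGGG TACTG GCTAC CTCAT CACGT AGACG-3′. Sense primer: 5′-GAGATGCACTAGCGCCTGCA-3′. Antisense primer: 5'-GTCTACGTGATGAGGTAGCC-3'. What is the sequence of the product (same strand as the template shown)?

5'-GAGATGCACTAGCGCCTGCAACTCAAGTAGGGTACTGGCTACCTCATCACGTAGAC-3'

Forward primer GAGATGCACTAGCGCCTGCA is found on the top strand at positions 129–148.
The reverse primer's reverse complement is GGCTACCTCATCACGTAGAC, which matches the template at positions 165–184.
The product is the template from position 129 through 184 (56 bp).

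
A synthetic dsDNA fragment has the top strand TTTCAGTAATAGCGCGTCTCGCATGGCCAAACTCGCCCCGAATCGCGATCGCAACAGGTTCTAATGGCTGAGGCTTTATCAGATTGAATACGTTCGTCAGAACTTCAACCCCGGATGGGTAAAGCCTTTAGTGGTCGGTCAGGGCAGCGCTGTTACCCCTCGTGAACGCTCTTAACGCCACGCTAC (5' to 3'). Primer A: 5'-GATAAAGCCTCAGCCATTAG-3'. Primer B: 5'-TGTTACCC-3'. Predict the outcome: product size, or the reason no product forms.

No product — the primers' 3' ends point away from each other.

Primer A (GATAAAGCCTCAGCCATTAG) has reverse complement CTAATGGCTGAGGCTTTATC, which matches the top strand at positions 61–80; primer A anneals to the top strand there with its 3' end pointing upstream toward position 61.
Primer B (TGTTACCC) matches the top strand directly at positions 151–158; it anneals to the bottom strand with its 3' end pointing downstream toward position 158.
The 3' ends diverge (primer A extends toward position 1, primer B toward position 186), so the primers never converge on a shared product.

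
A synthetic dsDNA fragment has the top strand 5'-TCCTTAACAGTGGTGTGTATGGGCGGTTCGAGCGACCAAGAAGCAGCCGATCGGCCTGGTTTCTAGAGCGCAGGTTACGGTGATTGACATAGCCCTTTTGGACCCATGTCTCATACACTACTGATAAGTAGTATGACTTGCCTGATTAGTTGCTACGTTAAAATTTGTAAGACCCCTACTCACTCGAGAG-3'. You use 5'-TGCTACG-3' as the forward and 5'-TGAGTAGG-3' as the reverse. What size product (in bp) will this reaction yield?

Scanning the template, TGCTACG occurs at positions 151–157; this primer anneals to the bottom strand there with its 3' end pointing downstream.
The reverse primer's reverse complement is CCTACTCA, which matches the template at positions 175–182.
The product runs from position 151 to position 182, so its length is 182 − 151 + 1 = 32 bp.

32 bp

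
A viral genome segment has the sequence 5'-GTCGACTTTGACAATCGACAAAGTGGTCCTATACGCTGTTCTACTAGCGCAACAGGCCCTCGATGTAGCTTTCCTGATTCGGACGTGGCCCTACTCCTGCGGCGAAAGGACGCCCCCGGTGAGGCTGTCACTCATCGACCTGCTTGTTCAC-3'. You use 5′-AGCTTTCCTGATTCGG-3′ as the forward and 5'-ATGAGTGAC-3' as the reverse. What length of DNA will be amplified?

69 bp

The forward primer matches the template at positions 67–82.
Reverse complement of the reverse primer: GTCACTCAT. This occurs on the top strand at positions 127–135.
Amplicon spans positions 67–135: 69 bp.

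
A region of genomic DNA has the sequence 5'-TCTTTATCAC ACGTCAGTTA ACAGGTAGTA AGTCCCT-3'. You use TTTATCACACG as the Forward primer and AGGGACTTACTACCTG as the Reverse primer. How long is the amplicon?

35 bp

The forward primer matches the template at positions 3–13.
Taking the reverse complement of AGGGACTTACTACCTG gives CAGGTAGTAAGTCCCT, found at positions 22–37 on the template; the primer anneals here to the top strand with its 3' end pointing upstream.
Amplicon spans positions 3–37: 35 bp.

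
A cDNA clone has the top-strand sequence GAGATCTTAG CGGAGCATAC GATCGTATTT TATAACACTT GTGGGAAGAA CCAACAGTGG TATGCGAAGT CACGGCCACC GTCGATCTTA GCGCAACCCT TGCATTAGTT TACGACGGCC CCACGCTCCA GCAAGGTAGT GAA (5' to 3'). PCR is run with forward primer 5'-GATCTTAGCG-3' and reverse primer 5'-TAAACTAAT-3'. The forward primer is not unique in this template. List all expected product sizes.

The forward primer GATCTTAGCG matches the top strand at positions 3–12, 84–93.
The reverse primer's reverse complement is ATTAGTTTA, matching at positions 104–112.
Each forward site pairs with the reverse site to give a product ending at position 112: sizes 110, 29 bp.

110 bp, 29 bp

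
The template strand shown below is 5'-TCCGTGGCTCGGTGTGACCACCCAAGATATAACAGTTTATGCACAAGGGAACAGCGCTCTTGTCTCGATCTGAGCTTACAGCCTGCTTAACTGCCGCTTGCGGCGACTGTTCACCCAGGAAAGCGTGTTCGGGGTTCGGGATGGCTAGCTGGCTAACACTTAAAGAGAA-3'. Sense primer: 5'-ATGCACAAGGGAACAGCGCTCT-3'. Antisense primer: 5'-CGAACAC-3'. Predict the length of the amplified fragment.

93 bp

Scanning the template, ATGCACAAGGGAACAGCGCTCT occurs at positions 39–60; this primer anneals to the bottom strand there with its 3' end pointing downstream.
Taking the reverse complement of CGAACAC gives GTGTTCG, found at positions 125–131 on the template; the primer anneals here to the top strand with its 3' end pointing upstream.
Product length = (reverse-primer end) − (forward-primer start) + 1 = 131 − 39 + 1 = 93 bp.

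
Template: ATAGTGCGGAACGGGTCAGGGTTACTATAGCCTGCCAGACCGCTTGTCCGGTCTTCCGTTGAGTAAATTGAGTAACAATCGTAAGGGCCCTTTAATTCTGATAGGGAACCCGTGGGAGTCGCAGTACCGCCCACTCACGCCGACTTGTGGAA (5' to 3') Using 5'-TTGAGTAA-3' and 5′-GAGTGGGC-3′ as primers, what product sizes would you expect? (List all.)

The forward primer TTGAGTAA matches the top strand at positions 59–66, 68–75.
The reverse primer's reverse complement is GCCCACTC, matching at positions 129–136.
Each forward site pairs with the reverse site to give a product ending at position 136: sizes 78, 69 bp.

78 bp, 69 bp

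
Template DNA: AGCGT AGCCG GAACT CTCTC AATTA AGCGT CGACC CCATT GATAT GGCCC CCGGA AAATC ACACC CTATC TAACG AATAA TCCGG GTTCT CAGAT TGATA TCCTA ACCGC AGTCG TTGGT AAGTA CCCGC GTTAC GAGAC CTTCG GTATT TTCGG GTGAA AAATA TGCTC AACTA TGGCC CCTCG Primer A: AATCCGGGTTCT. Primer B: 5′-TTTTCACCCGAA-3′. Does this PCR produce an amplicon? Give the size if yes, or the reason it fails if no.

Primer A (AATCCGGGTTCT) matches the top strand at positions 79–90; it acts as a forward primer.
Primer B's reverse complement is TTCGGGTGAAAA, matching the top strand at positions 151–162; it acts as a reverse primer.
The 3' ends face each other across positions 79–162, giving an 84 bp product.

Yes — an 84 bp product.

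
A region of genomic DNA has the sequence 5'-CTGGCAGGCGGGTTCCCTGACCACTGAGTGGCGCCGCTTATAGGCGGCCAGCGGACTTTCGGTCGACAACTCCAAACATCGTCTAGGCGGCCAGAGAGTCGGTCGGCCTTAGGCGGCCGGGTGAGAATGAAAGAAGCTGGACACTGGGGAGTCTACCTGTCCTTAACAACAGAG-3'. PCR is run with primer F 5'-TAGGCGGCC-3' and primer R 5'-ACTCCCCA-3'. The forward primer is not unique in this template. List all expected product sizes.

The forward primer TAGGCGGCC matches the top strand at positions 41–49, 84–92, 110–118.
The reverse primer's reverse complement is TGGGGAGT, matching at positions 145–152.
Each forward site pairs with the reverse site to give a product ending at position 152: sizes 112, 69, 43 bp.

112 bp, 69 bp, 43 bp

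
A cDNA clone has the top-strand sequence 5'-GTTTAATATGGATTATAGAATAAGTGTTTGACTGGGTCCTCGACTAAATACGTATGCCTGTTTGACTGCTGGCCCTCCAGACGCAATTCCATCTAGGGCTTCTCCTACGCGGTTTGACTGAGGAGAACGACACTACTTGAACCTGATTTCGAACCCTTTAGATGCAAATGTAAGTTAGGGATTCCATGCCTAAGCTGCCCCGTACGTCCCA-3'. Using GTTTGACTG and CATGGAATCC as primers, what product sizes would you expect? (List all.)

The forward primer GTTTGACTG matches the top strand at positions 26–34, 60–68, 112–120.
The reverse primer's reverse complement is GGATTCCATG, matching at positions 179–188.
Each forward site pairs with the reverse site to give a product ending at position 188: sizes 163, 129, 77 bp.

163 bp, 129 bp, 77 bp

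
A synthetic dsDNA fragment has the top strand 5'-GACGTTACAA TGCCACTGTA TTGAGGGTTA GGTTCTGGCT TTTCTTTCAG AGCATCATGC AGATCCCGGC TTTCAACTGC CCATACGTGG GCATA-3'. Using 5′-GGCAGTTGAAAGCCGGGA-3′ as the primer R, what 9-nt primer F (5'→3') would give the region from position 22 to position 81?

The reverse primer's reverse complement TCCCGGCTTTCAACTGCC matches the template at positions 64–81; the product starts at position 22.
The forward primer is identical to the top strand over positions 22–30: TGAGGGTTA.

5'-TGAGGGTTA-3'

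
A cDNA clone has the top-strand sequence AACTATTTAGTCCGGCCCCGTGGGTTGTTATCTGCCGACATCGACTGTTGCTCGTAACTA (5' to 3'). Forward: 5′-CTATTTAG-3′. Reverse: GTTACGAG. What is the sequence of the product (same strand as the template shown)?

The forward primer matches the template at positions 3–10.
The reverse primer's reverse complement is CTCGTAAC, which matches the template at positions 51–58.
The product is the template from position 3 through 58 (56 bp).

5'-CTATTTAGTCCGGCCCCGTGGGTTGTTATCTGCCGACATCGACTGTTGCTCGTAAC-3'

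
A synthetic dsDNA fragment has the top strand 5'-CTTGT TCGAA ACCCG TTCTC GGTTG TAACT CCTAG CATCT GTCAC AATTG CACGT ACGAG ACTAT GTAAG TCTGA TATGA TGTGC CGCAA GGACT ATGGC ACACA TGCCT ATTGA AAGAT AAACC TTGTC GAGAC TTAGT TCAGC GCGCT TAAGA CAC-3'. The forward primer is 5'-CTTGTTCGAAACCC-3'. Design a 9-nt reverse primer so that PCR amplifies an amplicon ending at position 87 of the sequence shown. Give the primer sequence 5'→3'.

The forward primer binds at positions 1–14; the product's 3' end on the top strand is position 87.
The reverse primer anneals to the top strand over positions 79–87, i.e. to GATGTGCCG.
Its sequence written 5'→3' is the reverse complement: CGGCACATC.

5'-CGGCACATC-3'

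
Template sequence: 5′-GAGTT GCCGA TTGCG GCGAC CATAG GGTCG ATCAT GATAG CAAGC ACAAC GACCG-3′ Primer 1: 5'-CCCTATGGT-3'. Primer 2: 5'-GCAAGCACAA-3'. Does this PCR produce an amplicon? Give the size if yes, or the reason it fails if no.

Primer 1 (CCCTATGGT) has reverse complement ACCATAGGG, which matches the top strand at positions 19–27; primer 1 anneals to the top strand there with its 3' end pointing upstream toward position 19.
Primer 2 (GCAAGCACAA) matches the top strand directly at positions 40–49; it anneals to the bottom strand with its 3' end pointing downstream toward position 49.
The 3' ends diverge (primer 1 extends toward position 1, primer 2 toward position 55), so the primers never converge on a shared product.

No product — the primers' 3' ends point away from each other.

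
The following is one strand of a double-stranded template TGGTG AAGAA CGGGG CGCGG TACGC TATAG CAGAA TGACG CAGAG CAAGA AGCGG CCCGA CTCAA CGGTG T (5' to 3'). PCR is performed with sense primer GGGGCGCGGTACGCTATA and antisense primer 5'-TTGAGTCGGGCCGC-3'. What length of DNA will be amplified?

Scanning the template, GGGGCGCGGTACGCTATA occurs at positions 12–29; this primer anneals to the bottom strand there with its 3' end pointing downstream.
The reverse primer's reverse complement is GCGGCCCGACTCAA, which matches the template at positions 52–65.
Amplicon spans positions 12–65: 54 bp.

54 bp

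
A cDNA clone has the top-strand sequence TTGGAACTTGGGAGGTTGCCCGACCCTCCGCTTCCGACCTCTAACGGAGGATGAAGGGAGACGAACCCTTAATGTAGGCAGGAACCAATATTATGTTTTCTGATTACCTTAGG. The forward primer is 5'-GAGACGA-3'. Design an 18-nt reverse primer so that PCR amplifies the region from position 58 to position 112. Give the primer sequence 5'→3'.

5'-CTAAGGTAATCAGAAAAC-3'

The product's 3' end on the top strand is position 112.
The reverse primer anneals to the top strand over positions 95–112, i.e. to GTTTTCTGATTACCTTAG.
Its sequence written 5'→3' is the reverse complement: CTAAGGTAATCAGAAAAC.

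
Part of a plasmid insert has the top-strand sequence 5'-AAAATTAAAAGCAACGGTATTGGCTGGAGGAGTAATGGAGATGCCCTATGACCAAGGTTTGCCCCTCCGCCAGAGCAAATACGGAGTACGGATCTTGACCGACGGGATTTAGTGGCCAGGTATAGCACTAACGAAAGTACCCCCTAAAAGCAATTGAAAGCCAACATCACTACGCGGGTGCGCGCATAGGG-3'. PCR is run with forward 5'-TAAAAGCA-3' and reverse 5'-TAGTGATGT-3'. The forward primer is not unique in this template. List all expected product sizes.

The forward primer TAAAAGCA matches the top strand at positions 6–13, 145–152.
The reverse primer's reverse complement is ACATCACTA, matching at positions 164–172.
Each forward site pairs with the reverse site to give a product ending at position 172: sizes 167, 28 bp.

167 bp, 28 bp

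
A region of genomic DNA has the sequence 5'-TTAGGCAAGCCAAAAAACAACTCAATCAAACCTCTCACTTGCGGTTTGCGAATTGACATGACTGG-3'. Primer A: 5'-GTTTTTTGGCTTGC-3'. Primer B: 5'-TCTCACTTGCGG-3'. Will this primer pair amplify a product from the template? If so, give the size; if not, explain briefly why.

No product — the primers' 3' ends point away from each other.

Primer A (GTTTTTTGGCTTGC) has reverse complement GCAAGCCAAAAAAC, which matches the top strand at positions 5–18; primer A anneals to the top strand there with its 3' end pointing upstream toward position 5.
Primer B (TCTCACTTGCGG) matches the top strand directly at positions 33–44; it anneals to the bottom strand with its 3' end pointing downstream toward position 44.
The 3' ends diverge (primer A extends toward position 1, primer B toward position 65), so the primers never converge on a shared product.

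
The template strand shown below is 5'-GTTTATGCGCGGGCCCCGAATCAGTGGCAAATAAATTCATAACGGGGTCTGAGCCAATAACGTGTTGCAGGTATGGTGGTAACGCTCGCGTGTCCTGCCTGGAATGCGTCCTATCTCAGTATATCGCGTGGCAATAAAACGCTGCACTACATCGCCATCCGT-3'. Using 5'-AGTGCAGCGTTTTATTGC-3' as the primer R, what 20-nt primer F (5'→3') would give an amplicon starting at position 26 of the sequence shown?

The reverse primer's reverse complement GCAATAAAACGCTGCACT matches the template at positions 131–148; the product starts at position 26.
The forward primer is identical to the top strand over positions 26–45: GGCAAATAAATTCATAACGG.

5'-GGCAAATAAATTCATAACGG-3'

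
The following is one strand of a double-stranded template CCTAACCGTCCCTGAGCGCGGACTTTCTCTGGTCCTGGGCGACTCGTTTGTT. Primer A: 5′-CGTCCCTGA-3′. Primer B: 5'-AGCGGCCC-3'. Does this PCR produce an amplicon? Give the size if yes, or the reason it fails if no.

No product — primer B has no binding site in the template.

Primer B (AGCGGCCC) does not match the top strand, and its reverse complement GGGCCGCT does not match either.
With no annealing site for primer B, no amplification occurs.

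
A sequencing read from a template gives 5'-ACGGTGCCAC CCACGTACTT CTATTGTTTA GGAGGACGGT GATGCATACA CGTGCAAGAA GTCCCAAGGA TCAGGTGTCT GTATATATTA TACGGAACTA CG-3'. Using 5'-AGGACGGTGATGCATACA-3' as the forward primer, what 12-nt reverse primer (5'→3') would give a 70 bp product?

5'-CGTAGTTCCGTA-3'

The forward primer binds at positions 33–50, so a 70 bp product ends at position 33 + 70 − 1 = 102.
The reverse primer anneals to the top strand over positions 91–102, i.e. to TACGGAACTACG.
Its sequence written 5'→3' is the reverse complement: CGTAGTTCCGTA.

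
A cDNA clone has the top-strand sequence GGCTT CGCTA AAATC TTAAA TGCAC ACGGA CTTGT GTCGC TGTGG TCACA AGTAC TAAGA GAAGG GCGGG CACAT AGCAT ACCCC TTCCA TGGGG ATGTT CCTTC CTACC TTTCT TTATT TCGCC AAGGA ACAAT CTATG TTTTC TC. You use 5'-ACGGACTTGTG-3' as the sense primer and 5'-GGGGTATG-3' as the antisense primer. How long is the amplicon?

60 bp

The forward primer matches the template at positions 26–36.
Reverse complement of the reverse primer: CATACCCC. This occurs on the top strand at positions 78–85.
Amplicon spans positions 26–85: 60 bp.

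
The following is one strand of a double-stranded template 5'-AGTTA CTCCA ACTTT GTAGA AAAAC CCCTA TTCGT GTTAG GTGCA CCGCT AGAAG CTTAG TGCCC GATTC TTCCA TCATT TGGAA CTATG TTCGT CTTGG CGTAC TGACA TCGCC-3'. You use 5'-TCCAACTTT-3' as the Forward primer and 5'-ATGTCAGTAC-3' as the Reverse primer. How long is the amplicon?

105 bp

The forward primer matches the template at positions 7–15.
Taking the reverse complement of ATGTCAGTAC gives GTACTGACAT, found at positions 102–111 on the template; the primer anneals here to the top strand with its 3' end pointing upstream.
The product runs from position 7 to position 111, so its length is 111 − 7 + 1 = 105 bp.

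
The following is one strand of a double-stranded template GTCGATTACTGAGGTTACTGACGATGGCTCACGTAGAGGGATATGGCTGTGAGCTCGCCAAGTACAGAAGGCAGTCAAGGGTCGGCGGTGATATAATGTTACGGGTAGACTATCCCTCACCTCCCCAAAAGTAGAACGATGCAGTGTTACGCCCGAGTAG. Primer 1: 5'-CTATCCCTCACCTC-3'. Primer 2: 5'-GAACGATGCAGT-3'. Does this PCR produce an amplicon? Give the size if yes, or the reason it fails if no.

Primer 1 (CTATCCCTCACCTC) matches the top strand at positions 110–123 (3' end points downstream).
Primer 2 (GAACGATGCAGT) also matches the top strand directly, at positions 134–145 — its reverse complement ACTGCATCGTTC is not present.
Both primers anneal to the bottom strand with 3' ends pointing the same way, so neither can prime synthesis back toward the other.

No product — both primers anneal to the same strand and extend in the same direction.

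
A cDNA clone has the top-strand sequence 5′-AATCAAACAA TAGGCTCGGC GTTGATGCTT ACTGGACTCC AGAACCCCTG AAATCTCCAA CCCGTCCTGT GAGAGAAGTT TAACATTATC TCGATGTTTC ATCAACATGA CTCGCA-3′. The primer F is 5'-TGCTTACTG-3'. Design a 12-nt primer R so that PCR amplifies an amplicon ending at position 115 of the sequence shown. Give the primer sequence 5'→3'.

5'-GCGAGTCATGTT-3'

The forward primer binds at positions 26–34; the product's 3' end on the top strand is position 115.
The reverse primer anneals to the top strand over positions 104–115, i.e. to AACATGACTCGC.
Its sequence written 5'→3' is the reverse complement: GCGAGTCATGTT.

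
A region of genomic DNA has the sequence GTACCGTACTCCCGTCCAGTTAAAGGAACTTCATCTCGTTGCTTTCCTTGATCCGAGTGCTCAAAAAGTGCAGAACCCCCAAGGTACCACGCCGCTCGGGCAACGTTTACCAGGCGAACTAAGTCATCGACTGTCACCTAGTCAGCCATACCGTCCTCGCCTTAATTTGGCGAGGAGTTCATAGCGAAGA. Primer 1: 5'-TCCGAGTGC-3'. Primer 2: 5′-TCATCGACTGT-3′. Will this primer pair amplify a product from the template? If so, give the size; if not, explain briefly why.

No product — both primers anneal to the same strand and extend in the same direction.

Primer 1 (TCCGAGTGC) matches the top strand at positions 52–60 (3' end points downstream).
Primer 2 (TCATCGACTGT) also matches the top strand directly, at positions 124–134 — its reverse complement ACAGTCGATGA is not present.
Both primers anneal to the bottom strand with 3' ends pointing the same way, so neither can prime synthesis back toward the other.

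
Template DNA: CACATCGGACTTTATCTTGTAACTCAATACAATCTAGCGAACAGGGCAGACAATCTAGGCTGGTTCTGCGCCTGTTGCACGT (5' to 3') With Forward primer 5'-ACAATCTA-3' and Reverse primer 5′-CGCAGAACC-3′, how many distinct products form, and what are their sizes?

The forward primer ACAATCTA matches the top strand at positions 29–36, 50–57.
The reverse primer's reverse complement is GGTTCTGCG, matching at positions 62–70.
Each forward site pairs with the reverse site to give a product ending at position 70: sizes 42, 21 bp.

Two products: 42 bp, 21 bp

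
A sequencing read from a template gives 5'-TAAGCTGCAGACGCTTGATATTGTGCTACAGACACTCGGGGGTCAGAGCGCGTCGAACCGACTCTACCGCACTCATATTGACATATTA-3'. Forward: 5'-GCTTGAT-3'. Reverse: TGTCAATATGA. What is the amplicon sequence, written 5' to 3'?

5'-GCTTGATATTGTGCTACAGACACTCGGGGGTCAGAGCGCGTCGAACCGACTCTACCGCACTCATATTGACA-3'

Scanning the template, GCTTGAT occurs at positions 13–19; this primer anneals to the bottom strand there with its 3' end pointing downstream.
Taking the reverse complement of TGTCAATATGA gives TCATATTGACA, found at positions 73–83 on the template; the primer anneals here to the top strand with its 3' end pointing upstream.
The product is the template from position 13 through 83 (71 bp).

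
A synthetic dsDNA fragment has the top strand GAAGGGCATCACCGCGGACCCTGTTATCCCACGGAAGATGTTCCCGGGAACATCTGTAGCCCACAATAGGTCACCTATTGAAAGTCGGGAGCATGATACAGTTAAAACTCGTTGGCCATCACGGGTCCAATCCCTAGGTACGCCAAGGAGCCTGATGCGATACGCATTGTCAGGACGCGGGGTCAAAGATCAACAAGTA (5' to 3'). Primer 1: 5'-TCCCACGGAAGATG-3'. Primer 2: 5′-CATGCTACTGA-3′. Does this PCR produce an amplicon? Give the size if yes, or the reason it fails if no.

Primer 2 (CATGCTACTGA) does not match the top strand, and its reverse complement TCAGTAGCATG does not match either.
With no annealing site for primer 2, no amplification occurs.

No product — primer 2 has no binding site in the template.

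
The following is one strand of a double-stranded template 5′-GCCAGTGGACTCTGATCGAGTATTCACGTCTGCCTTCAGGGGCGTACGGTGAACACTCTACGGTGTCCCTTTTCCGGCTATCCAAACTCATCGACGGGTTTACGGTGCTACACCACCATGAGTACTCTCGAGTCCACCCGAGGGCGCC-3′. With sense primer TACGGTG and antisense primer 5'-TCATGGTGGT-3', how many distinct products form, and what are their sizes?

Three products: 77 bp, 63 bp, 21 bp

The forward primer TACGGTG matches the top strand at positions 45–51, 59–65, 101–107.
The reverse primer's reverse complement is ACCACCATGA, matching at positions 112–121.
Each forward site pairs with the reverse site to give a product ending at position 121: sizes 77, 63, 21 bp.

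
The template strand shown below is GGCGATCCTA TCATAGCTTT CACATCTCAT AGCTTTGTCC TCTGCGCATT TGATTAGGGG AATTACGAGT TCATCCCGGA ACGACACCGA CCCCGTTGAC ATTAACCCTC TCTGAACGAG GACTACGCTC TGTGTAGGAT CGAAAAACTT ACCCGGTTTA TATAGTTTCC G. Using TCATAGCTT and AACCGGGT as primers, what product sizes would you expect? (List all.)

148 bp, 132 bp

The forward primer TCATAGCTT matches the top strand at positions 11–19, 27–35.
The reverse primer's reverse complement is ACCCGGTT, matching at positions 151–158.
Each forward site pairs with the reverse site to give a product ending at position 158: sizes 148, 132 bp.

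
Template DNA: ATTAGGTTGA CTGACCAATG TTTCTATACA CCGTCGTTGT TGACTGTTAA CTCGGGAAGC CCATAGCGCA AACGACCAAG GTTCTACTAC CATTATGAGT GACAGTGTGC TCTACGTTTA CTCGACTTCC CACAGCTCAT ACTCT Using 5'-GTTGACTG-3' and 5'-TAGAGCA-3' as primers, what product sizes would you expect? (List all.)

The forward primer GTTGACTG matches the top strand at positions 6–13, 39–46.
The reverse primer's reverse complement is TGCTCTA, matching at positions 108–114.
Each forward site pairs with the reverse site to give a product ending at position 114: sizes 109, 76 bp.

109 bp, 76 bp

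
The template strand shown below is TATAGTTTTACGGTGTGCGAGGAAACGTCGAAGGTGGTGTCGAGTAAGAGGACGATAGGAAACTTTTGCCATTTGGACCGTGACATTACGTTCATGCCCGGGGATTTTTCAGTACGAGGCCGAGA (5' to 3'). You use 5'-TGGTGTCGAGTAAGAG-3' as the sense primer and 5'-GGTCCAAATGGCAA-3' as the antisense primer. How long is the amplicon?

45 bp

The forward primer matches the template at positions 35–50.
Reverse complement of the reverse primer: TTGCCATTTGGACC. This occurs on the top strand at positions 66–79.
Amplicon spans positions 35–79: 45 bp.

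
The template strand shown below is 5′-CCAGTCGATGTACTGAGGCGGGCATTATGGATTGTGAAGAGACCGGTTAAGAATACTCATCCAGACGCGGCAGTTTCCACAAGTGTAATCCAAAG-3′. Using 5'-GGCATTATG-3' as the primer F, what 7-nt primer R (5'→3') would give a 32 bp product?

5'-TCTTAAC-3'

The forward primer binds at positions 21–29, so a 32 bp product ends at position 21 + 32 − 1 = 52.
The reverse primer anneals to the top strand over positions 46–52, i.e. to GTTAAGA.
Its sequence written 5'→3' is the reverse complement: TCTTAAC.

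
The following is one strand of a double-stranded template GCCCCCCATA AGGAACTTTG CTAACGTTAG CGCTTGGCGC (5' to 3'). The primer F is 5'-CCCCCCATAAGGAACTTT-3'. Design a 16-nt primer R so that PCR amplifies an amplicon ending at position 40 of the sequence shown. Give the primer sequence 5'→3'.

The forward primer binds at positions 2–19; the product's 3' end on the top strand is position 40.
The reverse primer anneals to the top strand over positions 25–40, i.e. to CGTTAGCGCTTGGCGC.
Its sequence written 5'→3' is the reverse complement: GCGCCAAGCGCTAACG.

5'-GCGCCAAGCGCTAACG-3'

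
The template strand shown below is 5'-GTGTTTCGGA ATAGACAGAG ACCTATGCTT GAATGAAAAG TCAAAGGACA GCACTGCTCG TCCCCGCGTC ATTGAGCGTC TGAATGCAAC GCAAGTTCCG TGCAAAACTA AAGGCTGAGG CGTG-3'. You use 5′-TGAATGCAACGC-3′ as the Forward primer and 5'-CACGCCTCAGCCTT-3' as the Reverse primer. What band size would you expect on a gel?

Scanning the template, TGAATGCAACGC occurs at positions 81–92; this primer anneals to the bottom strand there with its 3' end pointing downstream.
The reverse primer's reverse complement is AAGGCTGAGGCGTG, which matches the template at positions 111–124.
The product runs from position 81 to position 124, so its length is 124 − 81 + 1 = 44 bp.

44 bp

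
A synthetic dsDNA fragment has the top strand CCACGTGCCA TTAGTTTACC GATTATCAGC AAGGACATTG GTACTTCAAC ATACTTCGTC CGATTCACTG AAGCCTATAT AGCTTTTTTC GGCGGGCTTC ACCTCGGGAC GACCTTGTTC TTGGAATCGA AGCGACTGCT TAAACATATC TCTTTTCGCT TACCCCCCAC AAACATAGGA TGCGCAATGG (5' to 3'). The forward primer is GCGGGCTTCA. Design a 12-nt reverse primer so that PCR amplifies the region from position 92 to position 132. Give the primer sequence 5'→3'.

5'-CTTCGATTCCAA-3'

The product's 3' end on the top strand is position 132.
The reverse primer anneals to the top strand over positions 121–132, i.e. to TTGGAATCGAAG.
Its sequence written 5'→3' is the reverse complement: CTTCGATTCCAA.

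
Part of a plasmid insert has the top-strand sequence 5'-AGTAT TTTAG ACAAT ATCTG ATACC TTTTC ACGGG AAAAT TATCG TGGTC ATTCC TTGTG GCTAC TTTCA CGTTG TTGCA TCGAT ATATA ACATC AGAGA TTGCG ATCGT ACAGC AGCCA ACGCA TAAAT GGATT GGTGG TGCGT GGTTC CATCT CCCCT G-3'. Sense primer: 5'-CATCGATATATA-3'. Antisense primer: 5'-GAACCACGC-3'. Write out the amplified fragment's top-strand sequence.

Scanning the template, CATCGATATATA occurs at positions 79–90; this primer anneals to the bottom strand there with its 3' end pointing downstream.
The reverse primer's reverse complement is GCGTGGTTC, which matches the template at positions 142–150.
The product is the template from position 79 through 150 (72 bp).

5'-CATCGATATATAACATCAGAGATTGCGATCGTACAGCAGCCAACGCATAAATGGATTGGTGGTGCGTGGTTC-3'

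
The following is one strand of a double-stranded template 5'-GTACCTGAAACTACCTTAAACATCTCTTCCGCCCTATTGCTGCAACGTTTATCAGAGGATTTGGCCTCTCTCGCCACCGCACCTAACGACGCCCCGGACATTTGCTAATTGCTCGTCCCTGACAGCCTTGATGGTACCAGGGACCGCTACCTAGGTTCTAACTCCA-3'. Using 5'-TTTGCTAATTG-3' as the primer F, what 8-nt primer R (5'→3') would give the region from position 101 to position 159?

The product's 3' end on the top strand is position 159.
The reverse primer anneals to the top strand over positions 152–159, i.e. to TAGGTTCT.
Its sequence written 5'→3' is the reverse complement: AGAACCTA.

5'-AGAACCTA-3'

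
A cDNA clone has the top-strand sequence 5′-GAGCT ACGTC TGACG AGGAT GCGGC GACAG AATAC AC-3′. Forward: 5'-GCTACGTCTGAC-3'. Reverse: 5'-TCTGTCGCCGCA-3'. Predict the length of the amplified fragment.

29 bp

Scanning the template, GCTACGTCTGAC occurs at positions 3–14; this primer anneals to the bottom strand there with its 3' end pointing downstream.
The reverse primer's reverse complement is TGCGGCGACAGA, which matches the template at positions 20–31.
The product runs from position 3 to position 31, so its length is 31 − 3 + 1 = 29 bp.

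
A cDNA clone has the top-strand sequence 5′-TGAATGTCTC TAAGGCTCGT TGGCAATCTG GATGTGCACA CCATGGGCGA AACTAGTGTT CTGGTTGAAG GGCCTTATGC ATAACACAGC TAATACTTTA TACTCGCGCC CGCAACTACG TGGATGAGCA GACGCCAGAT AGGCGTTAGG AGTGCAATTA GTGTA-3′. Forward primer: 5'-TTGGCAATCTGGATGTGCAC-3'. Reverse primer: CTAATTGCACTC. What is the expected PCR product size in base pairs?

142 bp

The forward primer matches the template at positions 20–39.
Taking the reverse complement of CTAATTGCACTC gives GAGTGCAATTAG, found at positions 150–161 on the template; the primer anneals here to the top strand with its 3' end pointing upstream.
Product length = (reverse-primer end) − (forward-primer start) + 1 = 161 − 20 + 1 = 142 bp.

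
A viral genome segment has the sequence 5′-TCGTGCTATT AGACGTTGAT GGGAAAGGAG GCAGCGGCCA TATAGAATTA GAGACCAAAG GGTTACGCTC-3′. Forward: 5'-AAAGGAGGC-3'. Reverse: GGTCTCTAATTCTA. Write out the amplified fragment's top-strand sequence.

5'-AAAGGAGGCAGCGGCCATATAGAATTAGAGACC-3'

Scanning the template, AAAGGAGGC occurs at positions 24–32; this primer anneals to the bottom strand there with its 3' end pointing downstream.
Taking the reverse complement of GGTCTCTAATTCTA gives TAGAATTAGAGACC, found at positions 43–56 on the template; the primer anneals here to the top strand with its 3' end pointing upstream.
The product is the template from position 24 through 56 (33 bp).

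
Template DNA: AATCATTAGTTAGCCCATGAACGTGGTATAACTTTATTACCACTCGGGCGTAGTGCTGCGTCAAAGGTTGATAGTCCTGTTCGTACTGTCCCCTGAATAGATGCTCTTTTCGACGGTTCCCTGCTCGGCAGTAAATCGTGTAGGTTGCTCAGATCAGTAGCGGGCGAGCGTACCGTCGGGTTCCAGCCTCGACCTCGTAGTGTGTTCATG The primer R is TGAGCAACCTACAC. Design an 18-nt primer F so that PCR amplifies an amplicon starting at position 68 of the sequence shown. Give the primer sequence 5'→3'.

5'-TTGATAGTCCTGTTCGTA-3'

The reverse primer's reverse complement GTGTAGGTTGCTCA matches the template at positions 138–151; the product starts at position 68.
The forward primer is identical to the top strand over positions 68–85: TTGATAGTCCTGTTCGTA.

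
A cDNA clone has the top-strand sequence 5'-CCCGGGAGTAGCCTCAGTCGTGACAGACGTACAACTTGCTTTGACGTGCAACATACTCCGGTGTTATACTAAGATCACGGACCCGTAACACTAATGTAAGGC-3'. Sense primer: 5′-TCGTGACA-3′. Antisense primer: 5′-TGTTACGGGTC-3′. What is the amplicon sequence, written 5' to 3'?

5'-TCGTGACAGACGTACAACTTGCTTTGACGTGCAACATACTCCGGTGTTATACTAAGATCACGGACCCGTAACA-3'

Forward primer TCGTGACA is found on the top strand at positions 18–25.
Taking the reverse complement of TGTTACGGGTC gives GACCCGTAACA, found at positions 80–90 on the template; the primer anneals here to the top strand with its 3' end pointing upstream.
The product is the template from position 18 through 90 (73 bp).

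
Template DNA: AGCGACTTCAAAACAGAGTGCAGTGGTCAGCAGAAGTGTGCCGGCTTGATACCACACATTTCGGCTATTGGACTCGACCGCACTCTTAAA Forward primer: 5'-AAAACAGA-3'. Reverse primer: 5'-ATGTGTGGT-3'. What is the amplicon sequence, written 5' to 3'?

5'-AAAACAGAGTGCAGTGGTCAGCAGAAGTGTGCCGGCTTGATACCACACAT-3'

Scanning the template, AAAACAGA occurs at positions 10–17; this primer anneals to the bottom strand there with its 3' end pointing downstream.
Taking the reverse complement of ATGTGTGGT gives ACCACACAT, found at positions 51–59 on the template; the primer anneals here to the top strand with its 3' end pointing upstream.
The product is the template from position 10 through 59 (50 bp).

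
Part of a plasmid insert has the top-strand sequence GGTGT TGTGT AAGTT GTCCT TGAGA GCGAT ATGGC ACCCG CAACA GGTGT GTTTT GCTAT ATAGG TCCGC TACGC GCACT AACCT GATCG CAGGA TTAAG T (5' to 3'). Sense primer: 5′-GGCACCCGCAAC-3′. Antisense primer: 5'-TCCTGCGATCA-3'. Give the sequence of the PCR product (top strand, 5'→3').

5'-GGCACCCGCAACAGGTGTGTTTTGCTATATAGGTCCGCTACGCGCACTAACCTGATCGCAGGA-3'

The forward primer matches the template at positions 33–44.
Reverse complement of the reverse primer: TGATCGCAGGA. This occurs on the top strand at positions 85–95.
The product is the template from position 33 through 95 (63 bp).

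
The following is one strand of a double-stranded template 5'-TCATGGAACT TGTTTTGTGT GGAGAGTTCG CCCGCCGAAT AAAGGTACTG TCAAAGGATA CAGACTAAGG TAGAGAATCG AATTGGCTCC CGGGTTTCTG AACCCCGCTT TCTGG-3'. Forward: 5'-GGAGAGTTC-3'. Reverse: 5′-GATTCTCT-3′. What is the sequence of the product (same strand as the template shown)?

Forward primer GGAGAGTTC is found on the top strand at positions 21–29.
Reverse complement of the reverse primer: AGAGAATC. This occurs on the top strand at positions 72–79.
The product is the template from position 21 through 79 (59 bp).

5'-GGAGAGTTCGCCCGCCGAATAAAGGTACTGTCAAAGGATACAGACTAAGGTAGAGAATC-3'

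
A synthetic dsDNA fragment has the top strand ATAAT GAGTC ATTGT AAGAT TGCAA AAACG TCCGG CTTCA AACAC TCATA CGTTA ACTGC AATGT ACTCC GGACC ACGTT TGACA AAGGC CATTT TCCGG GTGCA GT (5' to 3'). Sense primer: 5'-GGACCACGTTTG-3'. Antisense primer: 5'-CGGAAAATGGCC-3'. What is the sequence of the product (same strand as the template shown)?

5'-GGACCACGTTTGACAAAGGCCATTTTCCG-3'

Scanning the template, GGACCACGTTTG occurs at positions 71–82; this primer anneals to the bottom strand there with its 3' end pointing downstream.
Reverse complement of the reverse primer: GGCCATTTTCCG. This occurs on the top strand at positions 88–99.
The product is the template from position 71 through 99 (29 bp).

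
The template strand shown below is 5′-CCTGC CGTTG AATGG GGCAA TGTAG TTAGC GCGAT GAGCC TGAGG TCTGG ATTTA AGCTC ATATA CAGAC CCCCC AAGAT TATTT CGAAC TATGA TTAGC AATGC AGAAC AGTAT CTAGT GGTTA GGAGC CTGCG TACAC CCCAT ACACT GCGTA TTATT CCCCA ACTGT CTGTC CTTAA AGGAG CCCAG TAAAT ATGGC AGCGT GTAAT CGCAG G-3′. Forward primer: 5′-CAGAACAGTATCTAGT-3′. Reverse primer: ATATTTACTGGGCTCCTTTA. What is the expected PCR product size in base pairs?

Forward primer CAGAACAGTATCTAGT is found on the top strand at positions 105–120.
The reverse primer's reverse complement is TAAAGGAGCCCAGTAAATAT, which matches the template at positions 178–197.
Amplicon spans positions 105–197: 93 bp.

93 bp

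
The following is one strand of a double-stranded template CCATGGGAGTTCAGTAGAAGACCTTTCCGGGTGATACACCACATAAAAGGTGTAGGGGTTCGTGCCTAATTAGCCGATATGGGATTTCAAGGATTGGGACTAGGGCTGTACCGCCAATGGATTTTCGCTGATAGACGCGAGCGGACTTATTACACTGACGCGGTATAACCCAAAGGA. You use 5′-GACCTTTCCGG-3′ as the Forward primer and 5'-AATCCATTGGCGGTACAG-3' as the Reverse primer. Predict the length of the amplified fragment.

104 bp

Scanning the template, GACCTTTCCGG occurs at positions 20–30; this primer anneals to the bottom strand there with its 3' end pointing downstream.
Taking the reverse complement of AATCCATTGGCGGTACAG gives CTGTACCGCCAATGGATT, found at positions 106–123 on the template; the primer anneals here to the top strand with its 3' end pointing upstream.
Amplicon spans positions 20–123: 104 bp.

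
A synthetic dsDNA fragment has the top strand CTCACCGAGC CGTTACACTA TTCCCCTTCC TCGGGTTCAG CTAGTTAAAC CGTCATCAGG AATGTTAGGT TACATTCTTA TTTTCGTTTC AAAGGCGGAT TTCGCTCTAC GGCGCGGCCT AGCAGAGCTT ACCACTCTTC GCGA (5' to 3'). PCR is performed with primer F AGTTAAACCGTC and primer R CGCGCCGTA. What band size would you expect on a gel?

74 bp

Forward primer AGTTAAACCGTC is found on the top strand at positions 43–54.
Taking the reverse complement of CGCGCCGTA gives TACGGCGCG, found at positions 108–116 on the template; the primer anneals here to the top strand with its 3' end pointing upstream.
The product runs from position 43 to position 116, so its length is 116 − 43 + 1 = 74 bp.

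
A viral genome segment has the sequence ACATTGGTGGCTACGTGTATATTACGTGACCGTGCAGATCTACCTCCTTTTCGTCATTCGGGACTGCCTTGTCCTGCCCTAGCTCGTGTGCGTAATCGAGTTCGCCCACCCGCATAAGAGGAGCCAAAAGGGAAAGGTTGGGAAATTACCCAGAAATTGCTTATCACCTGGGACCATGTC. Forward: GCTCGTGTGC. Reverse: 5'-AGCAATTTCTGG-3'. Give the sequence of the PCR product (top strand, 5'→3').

Scanning the template, GCTCGTGTGC occurs at positions 82–91; this primer anneals to the bottom strand there with its 3' end pointing downstream.
Taking the reverse complement of AGCAATTTCTGG gives CCAGAAATTGCT, found at positions 150–161 on the template; the primer anneals here to the top strand with its 3' end pointing upstream.
The product is the template from position 82 through 161 (80 bp).

5'-GCTCGTGTGCGTAATCGAGTTCGCCCACCCGCATAAGAGGAGCCAAAAGGGAAAGGTTGGGAAATTACCCAGAAATTGCT-3'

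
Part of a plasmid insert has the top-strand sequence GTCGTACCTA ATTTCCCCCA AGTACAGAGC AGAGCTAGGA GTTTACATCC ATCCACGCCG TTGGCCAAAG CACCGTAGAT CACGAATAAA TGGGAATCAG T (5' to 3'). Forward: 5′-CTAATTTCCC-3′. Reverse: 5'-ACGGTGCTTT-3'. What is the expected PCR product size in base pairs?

69 bp

Scanning the template, CTAATTTCCC occurs at positions 8–17; this primer anneals to the bottom strand there with its 3' end pointing downstream.
The reverse primer's reverse complement is AAAGCACCGT, which matches the template at positions 67–76.
Amplicon spans positions 8–76: 69 bp.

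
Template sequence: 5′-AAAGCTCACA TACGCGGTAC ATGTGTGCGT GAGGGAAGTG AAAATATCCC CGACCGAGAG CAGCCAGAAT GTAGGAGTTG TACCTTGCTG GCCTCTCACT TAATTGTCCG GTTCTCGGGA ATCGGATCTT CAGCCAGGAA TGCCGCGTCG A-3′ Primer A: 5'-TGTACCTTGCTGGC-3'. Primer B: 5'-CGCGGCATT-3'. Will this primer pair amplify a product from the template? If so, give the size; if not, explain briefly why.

Primer A (TGTACCTTGCTGGC) matches the top strand at positions 79–92; it acts as a forward primer.
Primer B's reverse complement is AATGCCGCG, matching the top strand at positions 139–147; it acts as a reverse primer.
The 3' ends face each other across positions 79–147, giving a 69 bp product.

Yes — a 69 bp product.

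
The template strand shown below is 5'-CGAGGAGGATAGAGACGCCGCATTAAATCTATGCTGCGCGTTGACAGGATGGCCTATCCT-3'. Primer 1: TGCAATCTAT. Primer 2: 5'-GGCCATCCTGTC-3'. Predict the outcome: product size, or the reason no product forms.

No product — primer 1 has no binding site in the template.

Primer 1 (TGCAATCTAT) does not match the top strand, and its reverse complement ATAGATTGCA does not match either.
With no annealing site for primer 1, no amplification occurs.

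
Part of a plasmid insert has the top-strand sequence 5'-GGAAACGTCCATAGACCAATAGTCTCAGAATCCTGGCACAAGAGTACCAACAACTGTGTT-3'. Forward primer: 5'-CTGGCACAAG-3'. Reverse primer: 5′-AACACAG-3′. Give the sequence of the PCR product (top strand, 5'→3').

Scanning the template, CTGGCACAAG occurs at positions 33–42; this primer anneals to the bottom strand there with its 3' end pointing downstream.
The reverse primer's reverse complement is CTGTGTT, which matches the template at positions 54–60.
The product is the template from position 33 through 60 (28 bp).

5'-CTGGCACAAGAGTACCAACAACTGTGTT-3'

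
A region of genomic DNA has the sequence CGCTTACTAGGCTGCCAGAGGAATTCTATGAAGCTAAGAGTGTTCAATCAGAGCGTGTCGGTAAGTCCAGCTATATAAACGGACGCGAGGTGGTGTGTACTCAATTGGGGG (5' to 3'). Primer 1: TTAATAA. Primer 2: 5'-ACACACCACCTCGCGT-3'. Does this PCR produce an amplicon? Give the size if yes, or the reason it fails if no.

No product — primer 1 has no binding site in the template.

Primer 1 (TTAATAA) does not match the top strand, and its reverse complement TTATTAA does not match either.
With no annealing site for primer 1, no amplification occurs.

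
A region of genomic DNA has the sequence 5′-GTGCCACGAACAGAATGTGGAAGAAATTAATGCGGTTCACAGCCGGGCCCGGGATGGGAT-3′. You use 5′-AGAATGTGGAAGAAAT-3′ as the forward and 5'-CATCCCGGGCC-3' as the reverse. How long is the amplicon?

45 bp

Forward primer AGAATGTGGAAGAAAT is found on the top strand at positions 12–27.
Taking the reverse complement of CATCCCGGGCC gives GGCCCGGGATG, found at positions 46–56 on the template; the primer anneals here to the top strand with its 3' end pointing upstream.
Product length = (reverse-primer end) − (forward-primer start) + 1 = 56 − 12 + 1 = 45 bp.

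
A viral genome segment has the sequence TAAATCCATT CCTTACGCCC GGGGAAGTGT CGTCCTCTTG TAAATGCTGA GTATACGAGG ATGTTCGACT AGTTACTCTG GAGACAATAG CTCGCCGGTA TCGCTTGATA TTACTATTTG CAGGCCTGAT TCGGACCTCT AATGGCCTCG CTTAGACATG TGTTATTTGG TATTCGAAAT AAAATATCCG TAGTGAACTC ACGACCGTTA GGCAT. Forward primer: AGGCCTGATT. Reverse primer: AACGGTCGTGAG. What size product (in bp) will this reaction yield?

88 bp

Forward primer AGGCCTGATT is found on the top strand at positions 122–131.
Reverse complement of the reverse primer: CTCACGACCGTT. This occurs on the top strand at positions 198–209.
The product runs from position 122 to position 209, so its length is 209 − 122 + 1 = 88 bp.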